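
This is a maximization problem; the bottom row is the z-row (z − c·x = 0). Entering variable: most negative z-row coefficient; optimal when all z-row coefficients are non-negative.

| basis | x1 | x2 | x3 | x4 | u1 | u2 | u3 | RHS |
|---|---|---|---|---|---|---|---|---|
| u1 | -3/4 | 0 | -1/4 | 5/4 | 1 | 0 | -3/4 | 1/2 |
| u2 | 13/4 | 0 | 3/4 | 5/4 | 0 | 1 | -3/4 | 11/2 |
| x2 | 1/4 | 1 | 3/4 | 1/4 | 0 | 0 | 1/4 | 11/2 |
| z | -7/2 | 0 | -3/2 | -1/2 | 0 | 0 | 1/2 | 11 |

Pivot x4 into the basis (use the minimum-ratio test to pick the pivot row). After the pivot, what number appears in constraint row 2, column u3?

0

Ratio test on column x4 — row 1: (1/2)/(5/4) = 2/5; row 2: (11/2)/(5/4) = 22/5; row 3: (11/2)/(1/4) = 22. Minimum is 2/5 at row 1 (u1 leaves); pivot element 5/4.
Divide row 1 by 5/4; eliminate column x4 from the other rows.
Row 2 update in column u3: -3/4 − (5/4)·(-3/5) = 0.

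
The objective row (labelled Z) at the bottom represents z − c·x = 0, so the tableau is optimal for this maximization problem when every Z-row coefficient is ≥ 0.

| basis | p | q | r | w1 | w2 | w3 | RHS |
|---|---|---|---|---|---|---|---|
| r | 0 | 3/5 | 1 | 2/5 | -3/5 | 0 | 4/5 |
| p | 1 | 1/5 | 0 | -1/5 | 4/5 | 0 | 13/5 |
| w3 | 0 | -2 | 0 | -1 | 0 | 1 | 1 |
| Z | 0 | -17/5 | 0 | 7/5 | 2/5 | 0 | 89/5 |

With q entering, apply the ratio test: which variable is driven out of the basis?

Column q entries and ratios — r: (4/5)/(3/5) = 4/3; p: (13/5)/(1/5) = 13; w3: -2 ≤ 0, skip.
Smallest ratio is 4/3 in the row of r, so r leaves.

r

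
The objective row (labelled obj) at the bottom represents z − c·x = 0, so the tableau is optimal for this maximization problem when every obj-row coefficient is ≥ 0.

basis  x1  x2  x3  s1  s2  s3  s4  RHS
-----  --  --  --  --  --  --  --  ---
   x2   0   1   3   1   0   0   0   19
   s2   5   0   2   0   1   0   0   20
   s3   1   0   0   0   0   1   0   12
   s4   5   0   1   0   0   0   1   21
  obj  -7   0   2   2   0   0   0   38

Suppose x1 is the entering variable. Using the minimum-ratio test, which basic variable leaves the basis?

s2

Column x1 entries and ratios — x2: 0 ≤ 0, skip; s2: 20/5 = 4; s3: 12/1 = 12; s4: 21/5 = 21/5.
Smallest ratio is 4 in the row of s2, so s2 leaves.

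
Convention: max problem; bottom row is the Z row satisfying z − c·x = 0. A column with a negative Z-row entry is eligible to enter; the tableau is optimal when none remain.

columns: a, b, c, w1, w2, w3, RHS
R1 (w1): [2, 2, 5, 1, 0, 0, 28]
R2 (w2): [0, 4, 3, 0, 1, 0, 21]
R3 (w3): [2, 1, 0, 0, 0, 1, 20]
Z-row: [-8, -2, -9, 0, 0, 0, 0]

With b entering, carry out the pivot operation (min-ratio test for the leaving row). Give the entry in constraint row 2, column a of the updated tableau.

0

Ratio test on column b — row 1: 28/2 = 14; row 2: 21/4 = 21/4; row 3: 20/1 = 20. Minimum is 21/4 at row 2 (w2 leaves); pivot element 4.
Divide row 2 by 4; eliminate column b from the other rows.
In the new row 2, the a entry is the old entry divided by the pivot: 0/4 = 0.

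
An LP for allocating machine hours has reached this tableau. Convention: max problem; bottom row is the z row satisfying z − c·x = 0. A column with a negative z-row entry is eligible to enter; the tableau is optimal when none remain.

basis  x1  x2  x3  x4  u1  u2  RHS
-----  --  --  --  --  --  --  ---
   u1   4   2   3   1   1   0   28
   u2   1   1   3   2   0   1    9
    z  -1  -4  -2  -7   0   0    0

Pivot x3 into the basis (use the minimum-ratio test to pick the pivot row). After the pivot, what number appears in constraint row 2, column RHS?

3

Ratio test on column x3 — row 1: 28/3 = 28/3; row 2: 9/3 = 3. Minimum is 3 at row 2 (u2 leaves); pivot element 3.
Divide row 2 by 3; eliminate column x3 from the other rows.
In the new row 2, the RHS entry is the old entry divided by the pivot: 9/3 = 3.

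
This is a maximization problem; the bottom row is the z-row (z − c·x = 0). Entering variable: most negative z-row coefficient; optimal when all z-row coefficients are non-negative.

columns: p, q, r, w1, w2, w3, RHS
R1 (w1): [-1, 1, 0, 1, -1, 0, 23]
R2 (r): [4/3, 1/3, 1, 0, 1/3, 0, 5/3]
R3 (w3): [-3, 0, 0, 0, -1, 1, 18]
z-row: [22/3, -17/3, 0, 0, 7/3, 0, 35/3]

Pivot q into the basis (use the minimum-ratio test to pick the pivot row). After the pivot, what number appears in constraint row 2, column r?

Ratio test on column q — row 1: 23/1 = 23; row 2: (5/3)/(1/3) = 5; row 3: entry 0 ≤ 0. Minimum is 5 at row 2 (r leaves); pivot element 1/3.
Divide row 2 by 1/3; eliminate column q from the other rows.
In the new row 2, the r entry is the old entry divided by the pivot: 1/(1/3) = 3.

3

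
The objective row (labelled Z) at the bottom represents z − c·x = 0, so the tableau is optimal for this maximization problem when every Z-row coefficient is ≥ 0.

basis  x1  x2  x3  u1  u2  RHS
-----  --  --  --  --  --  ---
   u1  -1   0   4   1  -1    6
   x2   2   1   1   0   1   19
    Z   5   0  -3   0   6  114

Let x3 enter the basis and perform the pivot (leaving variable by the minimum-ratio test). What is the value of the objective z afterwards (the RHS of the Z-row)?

Ratio test on column x3 — row 1: 6/4 = 3/2; row 2: 19/1 = 19. Minimum is 3/2 at row 1 (u1 leaves); pivot element 4.
Pivot on row 1; the Z-row RHS becomes 114 − (-3)·(3/2) = 237/2.

237/2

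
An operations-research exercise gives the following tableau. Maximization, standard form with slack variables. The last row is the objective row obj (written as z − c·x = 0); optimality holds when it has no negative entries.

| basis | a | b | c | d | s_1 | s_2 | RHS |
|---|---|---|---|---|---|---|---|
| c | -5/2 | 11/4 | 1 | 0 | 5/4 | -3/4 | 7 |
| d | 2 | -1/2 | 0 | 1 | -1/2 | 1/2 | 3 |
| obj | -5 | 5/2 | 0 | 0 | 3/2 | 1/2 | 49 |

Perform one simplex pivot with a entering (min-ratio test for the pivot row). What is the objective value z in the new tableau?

Ratio test on column a — row 1: entry -5/2 ≤ 0; row 2: 3/2 = 3/2. Minimum is 3/2 at row 2 (d leaves); pivot element 2.
Pivot on row 2; the obj-row RHS becomes 49 − (-5)·(3/2) = 113/2.

113/2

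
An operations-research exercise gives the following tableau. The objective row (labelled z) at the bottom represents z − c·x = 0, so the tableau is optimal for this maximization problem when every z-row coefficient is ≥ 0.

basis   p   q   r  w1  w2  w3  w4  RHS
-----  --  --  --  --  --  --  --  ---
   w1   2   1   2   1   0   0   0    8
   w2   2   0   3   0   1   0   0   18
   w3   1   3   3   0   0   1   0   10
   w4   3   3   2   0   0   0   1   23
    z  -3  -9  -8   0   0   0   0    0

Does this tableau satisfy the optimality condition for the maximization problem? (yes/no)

The z-row has a negative entry -9 in column q, so it is not optimal.

no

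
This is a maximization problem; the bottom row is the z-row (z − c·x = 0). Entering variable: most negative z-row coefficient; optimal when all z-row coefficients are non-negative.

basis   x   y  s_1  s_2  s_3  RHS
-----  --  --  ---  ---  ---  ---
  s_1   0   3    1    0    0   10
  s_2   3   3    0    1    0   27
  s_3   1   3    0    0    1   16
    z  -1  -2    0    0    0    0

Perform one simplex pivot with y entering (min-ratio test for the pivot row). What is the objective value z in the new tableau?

20/3

Ratio test on column y — row 1: 10/3 = 10/3; row 2: 27/3 = 9; row 3: 16/3 = 16/3. Minimum is 10/3 at row 1 (s_1 leaves); pivot element 3.
Pivot on row 1; the z-row RHS becomes 0 − (-2)·(10/3) = 20/3.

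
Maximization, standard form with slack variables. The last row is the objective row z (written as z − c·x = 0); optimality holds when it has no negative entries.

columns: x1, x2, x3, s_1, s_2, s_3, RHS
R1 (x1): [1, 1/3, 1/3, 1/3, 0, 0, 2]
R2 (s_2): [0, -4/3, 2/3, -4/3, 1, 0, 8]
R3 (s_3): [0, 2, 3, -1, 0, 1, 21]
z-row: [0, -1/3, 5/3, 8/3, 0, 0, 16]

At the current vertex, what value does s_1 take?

s_1 is not in the basis, so in the current basic feasible solution s_1 = 0.

0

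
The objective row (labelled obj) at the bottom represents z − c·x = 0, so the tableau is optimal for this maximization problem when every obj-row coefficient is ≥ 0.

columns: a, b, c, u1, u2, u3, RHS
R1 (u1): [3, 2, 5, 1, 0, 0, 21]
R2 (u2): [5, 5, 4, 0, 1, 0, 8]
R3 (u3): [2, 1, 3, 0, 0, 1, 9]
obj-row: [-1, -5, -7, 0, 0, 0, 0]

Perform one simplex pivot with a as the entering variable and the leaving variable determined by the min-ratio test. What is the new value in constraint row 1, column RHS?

81/5

Ratio test on column a — row 1: 21/3 = 7; row 2: 8/5 = 8/5; row 3: 9/2 = 9/2. Minimum is 8/5 at row 2 (u2 leaves); pivot element 5.
Divide row 2 by 5; eliminate column a from the other rows.
Row 1 update in column RHS: 21 − 3·(8/5) = 81/5.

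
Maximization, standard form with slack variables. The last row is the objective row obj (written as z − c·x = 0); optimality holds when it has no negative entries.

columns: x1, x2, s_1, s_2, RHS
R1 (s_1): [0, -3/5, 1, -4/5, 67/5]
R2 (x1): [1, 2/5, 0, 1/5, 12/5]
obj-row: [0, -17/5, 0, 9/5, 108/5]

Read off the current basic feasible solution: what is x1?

x1 is basic (row 2); its value is the RHS of that row, 12/5.

12/5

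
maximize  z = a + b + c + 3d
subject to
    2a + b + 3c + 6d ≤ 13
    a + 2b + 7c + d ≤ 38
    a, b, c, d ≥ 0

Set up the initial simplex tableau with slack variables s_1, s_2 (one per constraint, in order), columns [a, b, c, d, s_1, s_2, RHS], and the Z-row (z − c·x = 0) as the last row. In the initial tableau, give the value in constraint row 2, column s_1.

Slack s_1 belongs to constraint 1; its column is the unit vector e_1, so the entry in row 2 is 0.

0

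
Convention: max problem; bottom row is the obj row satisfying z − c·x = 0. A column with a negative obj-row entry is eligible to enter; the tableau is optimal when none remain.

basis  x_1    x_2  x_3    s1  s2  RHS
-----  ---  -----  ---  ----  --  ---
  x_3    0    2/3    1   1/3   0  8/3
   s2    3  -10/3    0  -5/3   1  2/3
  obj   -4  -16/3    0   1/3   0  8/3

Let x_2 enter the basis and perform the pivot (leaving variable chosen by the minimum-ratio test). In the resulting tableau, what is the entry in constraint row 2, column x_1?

3

Ratio test on column x_2 — row 1: (8/3)/(2/3) = 4; row 2: entry -10/3 ≤ 0. Minimum is 4 at row 1 (x_3 leaves); pivot element 2/3.
Divide row 1 by 2/3; eliminate column x_2 from the other rows.
Row 2 update in column x_1: 3 − (-10/3)·0 = 3.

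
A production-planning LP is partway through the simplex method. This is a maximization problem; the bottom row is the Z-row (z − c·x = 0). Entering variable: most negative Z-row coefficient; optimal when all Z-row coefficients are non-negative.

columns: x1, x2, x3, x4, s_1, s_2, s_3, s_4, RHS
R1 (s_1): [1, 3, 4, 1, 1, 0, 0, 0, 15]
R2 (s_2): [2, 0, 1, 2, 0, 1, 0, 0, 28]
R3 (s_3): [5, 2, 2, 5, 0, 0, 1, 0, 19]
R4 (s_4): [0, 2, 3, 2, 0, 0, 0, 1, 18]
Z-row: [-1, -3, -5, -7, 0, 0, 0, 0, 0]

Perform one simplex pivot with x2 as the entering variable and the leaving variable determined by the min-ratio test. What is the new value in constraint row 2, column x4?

Ratio test on column x2 — row 1: 15/3 = 5; row 2: entry 0 ≤ 0; row 3: 19/2 = 19/2; row 4: 18/2 = 9. Minimum is 5 at row 1 (s_1 leaves); pivot element 3.
Divide row 1 by 3; eliminate column x2 from the other rows.
Row 2 update in column x4: 2 − 0·(1/3) = 2.

2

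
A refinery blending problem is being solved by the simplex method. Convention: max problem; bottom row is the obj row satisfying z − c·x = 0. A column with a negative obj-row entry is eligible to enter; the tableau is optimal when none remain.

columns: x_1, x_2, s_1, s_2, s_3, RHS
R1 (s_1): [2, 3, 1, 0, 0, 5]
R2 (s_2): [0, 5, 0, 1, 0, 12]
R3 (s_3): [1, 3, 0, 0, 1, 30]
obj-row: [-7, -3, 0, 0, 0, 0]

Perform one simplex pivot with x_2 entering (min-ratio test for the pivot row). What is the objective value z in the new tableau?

Ratio test on column x_2 — row 1: 5/3 = 5/3; row 2: 12/5 = 12/5; row 3: 30/3 = 10. Minimum is 5/3 at row 1 (s_1 leaves); pivot element 3.
Pivot on row 1; the obj-row RHS becomes 0 − (-3)·(5/3) = 5.

5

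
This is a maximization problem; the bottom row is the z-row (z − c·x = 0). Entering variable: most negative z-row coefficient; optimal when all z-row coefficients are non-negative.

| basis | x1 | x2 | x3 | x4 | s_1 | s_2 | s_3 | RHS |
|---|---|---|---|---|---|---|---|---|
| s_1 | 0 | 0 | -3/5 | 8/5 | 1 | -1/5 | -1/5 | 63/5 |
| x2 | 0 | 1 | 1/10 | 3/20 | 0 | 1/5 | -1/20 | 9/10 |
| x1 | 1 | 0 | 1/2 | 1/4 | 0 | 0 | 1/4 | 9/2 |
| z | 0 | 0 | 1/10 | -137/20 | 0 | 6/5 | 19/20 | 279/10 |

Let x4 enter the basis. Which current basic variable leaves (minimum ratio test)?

x2

Column x4 entries and ratios — s_1: (63/5)/(8/5) = 63/8; x2: (9/10)/(3/20) = 6; x1: (9/2)/(1/4) = 18.
Smallest ratio is 6 in the row of x2, so x2 leaves.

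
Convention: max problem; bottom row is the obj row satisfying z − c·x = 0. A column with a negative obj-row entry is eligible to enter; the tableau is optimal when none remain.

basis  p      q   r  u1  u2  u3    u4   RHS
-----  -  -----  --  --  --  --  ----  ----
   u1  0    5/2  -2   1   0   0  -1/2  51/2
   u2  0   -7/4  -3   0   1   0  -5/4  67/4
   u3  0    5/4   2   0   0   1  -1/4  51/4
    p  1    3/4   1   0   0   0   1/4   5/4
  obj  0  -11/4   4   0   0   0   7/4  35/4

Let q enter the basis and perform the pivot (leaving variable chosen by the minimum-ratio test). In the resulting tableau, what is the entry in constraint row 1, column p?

Ratio test on column q — row 1: (51/2)/(5/2) = 51/5; row 2: entry -7/4 ≤ 0; row 3: (51/4)/(5/4) = 51/5; row 4: (5/4)/(3/4) = 5/3. Minimum is 5/3 at row 4 (p leaves); pivot element 3/4.
Divide row 4 by 3/4; eliminate column q from the other rows.
Row 1 update in column p: 0 − (5/2)·(4/3) = -10/3.

-10/3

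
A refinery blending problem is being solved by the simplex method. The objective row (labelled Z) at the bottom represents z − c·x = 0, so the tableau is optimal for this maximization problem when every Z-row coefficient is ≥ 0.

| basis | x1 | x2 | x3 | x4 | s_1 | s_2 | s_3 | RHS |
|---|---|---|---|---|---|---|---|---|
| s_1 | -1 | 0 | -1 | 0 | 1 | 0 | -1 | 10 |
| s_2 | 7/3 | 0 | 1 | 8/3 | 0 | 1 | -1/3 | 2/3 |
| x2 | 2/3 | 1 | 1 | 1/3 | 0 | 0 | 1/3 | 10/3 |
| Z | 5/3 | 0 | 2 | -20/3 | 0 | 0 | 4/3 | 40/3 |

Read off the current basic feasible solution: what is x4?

0

x4 is not in the basis, so in the current basic feasible solution x4 = 0.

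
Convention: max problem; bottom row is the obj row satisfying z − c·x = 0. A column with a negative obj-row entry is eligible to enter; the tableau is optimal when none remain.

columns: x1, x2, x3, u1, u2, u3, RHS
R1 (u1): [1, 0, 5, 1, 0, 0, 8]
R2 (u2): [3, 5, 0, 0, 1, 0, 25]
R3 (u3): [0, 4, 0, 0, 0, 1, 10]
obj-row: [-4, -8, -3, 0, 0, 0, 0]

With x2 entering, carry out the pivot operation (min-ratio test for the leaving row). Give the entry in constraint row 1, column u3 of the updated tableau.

0

Ratio test on column x2 — row 1: entry 0 ≤ 0; row 2: 25/5 = 5; row 3: 10/4 = 5/2. Minimum is 5/2 at row 3 (u3 leaves); pivot element 4.
Divide row 3 by 4; eliminate column x2 from the other rows.
Row 1 update in column u3: 0 − 0·(1/4) = 0.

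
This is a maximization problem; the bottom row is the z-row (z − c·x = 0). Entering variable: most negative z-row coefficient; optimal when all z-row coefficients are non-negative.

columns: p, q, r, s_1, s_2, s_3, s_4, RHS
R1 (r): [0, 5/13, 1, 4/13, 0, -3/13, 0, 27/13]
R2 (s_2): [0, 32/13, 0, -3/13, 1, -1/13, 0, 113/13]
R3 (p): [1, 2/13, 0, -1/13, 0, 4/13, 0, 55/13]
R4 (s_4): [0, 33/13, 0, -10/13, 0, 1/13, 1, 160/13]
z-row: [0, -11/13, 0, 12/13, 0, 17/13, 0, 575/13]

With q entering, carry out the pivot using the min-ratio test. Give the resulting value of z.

Ratio test on column q — row 1: (27/13)/(5/13) = 27/5; row 2: (113/13)/(32/13) = 113/32; row 3: (55/13)/(2/13) = 55/2; row 4: (160/13)/(33/13) = 160/33. Minimum is 113/32 at row 2 (s_2 leaves); pivot element 32/13.
Pivot on row 2; the z-row RHS becomes 575/13 − (-11/13)·(113/32) = 1511/32.

1511/32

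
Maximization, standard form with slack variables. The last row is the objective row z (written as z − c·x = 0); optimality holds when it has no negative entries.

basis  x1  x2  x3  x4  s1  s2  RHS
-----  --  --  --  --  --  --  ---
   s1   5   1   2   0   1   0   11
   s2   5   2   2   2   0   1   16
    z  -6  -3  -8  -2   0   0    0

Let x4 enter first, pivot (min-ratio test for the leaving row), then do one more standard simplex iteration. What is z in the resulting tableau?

49

Ratio test on column x4 — row 1: entry 0 ≤ 0; row 2: 16/2 = 8. Minimum is 8 at row 2 (s2 leaves); pivot element 2.
Pivot on row 2; the z-row RHS becomes 0 − (-2)·8 = 16.
Next entering variable (most negative z-row entry -6): x3.
Ratio test on column x3 — row 1: 11/2 = 11/2; row 2: 8/1 = 8. Minimum is 11/2 at row 1 (s1 leaves); pivot element 2.
After the second pivot the z-row RHS is 16 − (-6)·(11/2) = 49.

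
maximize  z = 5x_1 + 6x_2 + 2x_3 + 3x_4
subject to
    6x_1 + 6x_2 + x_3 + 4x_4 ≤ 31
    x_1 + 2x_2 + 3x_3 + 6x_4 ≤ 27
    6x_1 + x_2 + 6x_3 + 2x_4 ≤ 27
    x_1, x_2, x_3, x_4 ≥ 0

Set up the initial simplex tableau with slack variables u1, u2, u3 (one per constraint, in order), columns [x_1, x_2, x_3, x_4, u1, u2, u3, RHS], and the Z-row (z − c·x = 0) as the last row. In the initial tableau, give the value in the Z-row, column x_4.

-3

The Z-row carries the negated objective coefficients: the x_4 entry is -3.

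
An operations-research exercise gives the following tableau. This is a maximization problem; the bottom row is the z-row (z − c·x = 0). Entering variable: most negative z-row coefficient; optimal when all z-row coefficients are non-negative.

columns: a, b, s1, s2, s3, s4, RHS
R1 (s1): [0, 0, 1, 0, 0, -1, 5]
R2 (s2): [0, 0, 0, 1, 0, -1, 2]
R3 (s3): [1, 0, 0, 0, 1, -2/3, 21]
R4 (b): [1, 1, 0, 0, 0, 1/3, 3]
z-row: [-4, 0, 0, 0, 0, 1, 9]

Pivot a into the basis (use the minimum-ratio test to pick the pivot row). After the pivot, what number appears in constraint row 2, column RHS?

2

Ratio test on column a — row 1: entry 0 ≤ 0; row 2: entry 0 ≤ 0; row 3: 21/1 = 21; row 4: 3/1 = 3. Minimum is 3 at row 4 (b leaves); pivot element 1.
Divide row 4 by 1; eliminate column a from the other rows.
Row 2 update in column RHS: 2 − 0·3 = 2.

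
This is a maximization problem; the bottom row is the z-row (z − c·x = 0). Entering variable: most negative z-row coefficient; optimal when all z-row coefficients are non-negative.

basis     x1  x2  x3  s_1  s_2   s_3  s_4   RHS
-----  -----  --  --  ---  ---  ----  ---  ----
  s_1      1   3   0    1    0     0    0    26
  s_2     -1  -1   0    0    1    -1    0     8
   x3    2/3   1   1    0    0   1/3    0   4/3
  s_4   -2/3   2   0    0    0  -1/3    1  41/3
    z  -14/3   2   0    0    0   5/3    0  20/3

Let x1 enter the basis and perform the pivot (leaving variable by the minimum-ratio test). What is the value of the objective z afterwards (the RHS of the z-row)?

16

Ratio test on column x1 — row 1: 26/1 = 26; row 2: entry -1 ≤ 0; row 3: (4/3)/(2/3) = 2; row 4: entry -2/3 ≤ 0. Minimum is 2 at row 3 (x3 leaves); pivot element 2/3.
Pivot on row 3; the z-row RHS becomes 20/3 − (-14/3)·2 = 16.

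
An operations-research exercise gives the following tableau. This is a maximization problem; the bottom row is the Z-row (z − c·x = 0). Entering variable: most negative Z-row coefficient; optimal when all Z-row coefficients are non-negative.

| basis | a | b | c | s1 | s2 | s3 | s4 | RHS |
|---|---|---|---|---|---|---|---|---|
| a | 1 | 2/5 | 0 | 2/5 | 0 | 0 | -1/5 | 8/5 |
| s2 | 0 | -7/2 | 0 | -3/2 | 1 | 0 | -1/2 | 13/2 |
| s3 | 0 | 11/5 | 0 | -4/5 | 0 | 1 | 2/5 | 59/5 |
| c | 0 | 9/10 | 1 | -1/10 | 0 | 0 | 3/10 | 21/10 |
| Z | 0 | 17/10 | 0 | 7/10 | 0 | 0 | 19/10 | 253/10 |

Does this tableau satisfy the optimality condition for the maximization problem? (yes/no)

yes

Every Z-row coefficient is ≥ 0, so the tableau is optimal.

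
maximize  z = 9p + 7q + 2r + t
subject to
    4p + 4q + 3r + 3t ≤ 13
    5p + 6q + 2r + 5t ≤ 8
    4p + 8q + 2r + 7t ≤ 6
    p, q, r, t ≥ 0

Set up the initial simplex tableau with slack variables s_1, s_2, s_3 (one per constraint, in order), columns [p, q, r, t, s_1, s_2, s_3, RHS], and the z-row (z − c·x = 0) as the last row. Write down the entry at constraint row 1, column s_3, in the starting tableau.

Slack s_3 belongs to constraint 3; its column is the unit vector e_3, so the entry in row 1 is 0.

0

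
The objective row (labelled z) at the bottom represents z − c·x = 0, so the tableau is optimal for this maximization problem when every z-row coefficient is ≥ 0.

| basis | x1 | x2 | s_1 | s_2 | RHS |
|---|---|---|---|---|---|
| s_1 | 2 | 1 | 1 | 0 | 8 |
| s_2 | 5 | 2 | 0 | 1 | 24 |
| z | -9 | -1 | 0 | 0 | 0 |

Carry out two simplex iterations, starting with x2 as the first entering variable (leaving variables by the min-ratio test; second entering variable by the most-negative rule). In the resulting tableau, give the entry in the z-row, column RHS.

Ratio test on column x2 — row 1: 8/1 = 8; row 2: 24/2 = 12. Minimum is 8 at row 1 (s_1 leaves); pivot element 1.
Divide row 1 by 1; eliminate column x2 from the other rows.
Second iteration: most negative z-row entry is -7 in column x1, so x1 enters.
Ratio test on column x1 — row 1: 8/2 = 4; row 2: 8/1 = 8. Minimum is 4 at row 1 (x2 leaves); pivot element 2.
Divide row 1 by 2; eliminate column x1 from the other rows.
After both pivots, the entry at the z-row, column RHS is 36.

36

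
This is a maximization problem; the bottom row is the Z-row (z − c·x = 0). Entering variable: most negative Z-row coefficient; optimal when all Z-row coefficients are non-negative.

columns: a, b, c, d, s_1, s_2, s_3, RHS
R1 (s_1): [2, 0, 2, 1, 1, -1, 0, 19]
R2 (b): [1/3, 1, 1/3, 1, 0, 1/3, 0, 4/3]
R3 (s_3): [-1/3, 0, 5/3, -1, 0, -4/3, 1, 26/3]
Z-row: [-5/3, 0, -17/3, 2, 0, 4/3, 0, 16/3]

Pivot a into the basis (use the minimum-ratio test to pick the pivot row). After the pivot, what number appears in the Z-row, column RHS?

12

Ratio test on column a — row 1: 19/2 = 19/2; row 2: (4/3)/(1/3) = 4; row 3: entry -1/3 ≤ 0. Minimum is 4 at row 2 (b leaves); pivot element 1/3.
Divide row 2 by 1/3; eliminate column a from the other rows.
Z-row update in column RHS: 16/3 − (-5/3)·4 = 12.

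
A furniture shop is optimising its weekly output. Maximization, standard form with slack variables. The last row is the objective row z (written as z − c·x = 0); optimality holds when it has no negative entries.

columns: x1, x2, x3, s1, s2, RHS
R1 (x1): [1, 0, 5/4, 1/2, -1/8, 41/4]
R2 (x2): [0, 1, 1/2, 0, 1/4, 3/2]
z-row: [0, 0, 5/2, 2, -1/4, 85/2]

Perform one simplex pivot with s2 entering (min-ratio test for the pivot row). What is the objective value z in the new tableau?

44

Ratio test on column s2 — row 1: entry -1/8 ≤ 0; row 2: (3/2)/(1/4) = 6. Minimum is 6 at row 2 (x2 leaves); pivot element 1/4.
Pivot on row 2; the z-row RHS becomes 85/2 − (-1/4)·6 = 44.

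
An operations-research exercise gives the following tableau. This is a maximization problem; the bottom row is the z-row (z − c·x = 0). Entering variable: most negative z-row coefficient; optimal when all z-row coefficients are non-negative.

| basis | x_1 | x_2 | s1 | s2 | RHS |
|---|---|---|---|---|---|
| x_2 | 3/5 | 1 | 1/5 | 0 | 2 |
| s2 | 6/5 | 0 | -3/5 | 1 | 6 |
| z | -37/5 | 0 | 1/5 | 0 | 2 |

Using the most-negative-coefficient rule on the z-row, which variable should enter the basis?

Negative z-row entries: x_1: -37/5.
The most negative is -37/5 in column x_1, so x_1 enters.

x_1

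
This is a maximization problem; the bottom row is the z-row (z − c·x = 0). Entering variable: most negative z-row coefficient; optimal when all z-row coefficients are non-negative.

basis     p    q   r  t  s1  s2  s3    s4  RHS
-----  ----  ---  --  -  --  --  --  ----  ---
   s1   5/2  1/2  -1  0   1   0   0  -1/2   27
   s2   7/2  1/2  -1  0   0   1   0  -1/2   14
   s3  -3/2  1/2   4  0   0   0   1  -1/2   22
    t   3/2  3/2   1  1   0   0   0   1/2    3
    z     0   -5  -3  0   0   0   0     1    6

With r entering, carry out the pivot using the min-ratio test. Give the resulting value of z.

Ratio test on column r — row 1: entry -1 ≤ 0; row 2: entry -1 ≤ 0; row 3: 22/4 = 11/2; row 4: 3/1 = 3. Minimum is 3 at row 4 (t leaves); pivot element 1.
Pivot on row 4; the z-row RHS becomes 6 − (-3)·3 = 15.

15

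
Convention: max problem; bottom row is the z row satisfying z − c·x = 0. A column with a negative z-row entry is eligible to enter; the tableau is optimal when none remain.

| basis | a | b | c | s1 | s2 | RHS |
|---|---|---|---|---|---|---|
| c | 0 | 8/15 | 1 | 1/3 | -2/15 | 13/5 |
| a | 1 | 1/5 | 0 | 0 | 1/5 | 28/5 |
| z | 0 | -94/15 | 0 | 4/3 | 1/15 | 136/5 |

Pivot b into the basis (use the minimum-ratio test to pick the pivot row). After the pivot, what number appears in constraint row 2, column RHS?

Ratio test on column b — row 1: (13/5)/(8/15) = 39/8; row 2: (28/5)/(1/5) = 28. Minimum is 39/8 at row 1 (c leaves); pivot element 8/15.
Divide row 1 by 8/15; eliminate column b from the other rows.
Row 2 update in column RHS: 28/5 − (1/5)·(39/8) = 37/8.

37/8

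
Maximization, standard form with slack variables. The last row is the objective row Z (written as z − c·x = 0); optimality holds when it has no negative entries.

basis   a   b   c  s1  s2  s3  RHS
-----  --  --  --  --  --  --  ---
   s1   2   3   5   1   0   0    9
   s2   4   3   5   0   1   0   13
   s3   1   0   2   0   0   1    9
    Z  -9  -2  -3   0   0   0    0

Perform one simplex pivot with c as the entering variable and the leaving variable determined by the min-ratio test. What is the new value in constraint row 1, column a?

2/5

Ratio test on column c — row 1: 9/5 = 9/5; row 2: 13/5 = 13/5; row 3: 9/2 = 9/2. Minimum is 9/5 at row 1 (s1 leaves); pivot element 5.
Divide row 1 by 5; eliminate column c from the other rows.
In the new row 1, the a entry is the old entry divided by the pivot: 2/5 = 2/5.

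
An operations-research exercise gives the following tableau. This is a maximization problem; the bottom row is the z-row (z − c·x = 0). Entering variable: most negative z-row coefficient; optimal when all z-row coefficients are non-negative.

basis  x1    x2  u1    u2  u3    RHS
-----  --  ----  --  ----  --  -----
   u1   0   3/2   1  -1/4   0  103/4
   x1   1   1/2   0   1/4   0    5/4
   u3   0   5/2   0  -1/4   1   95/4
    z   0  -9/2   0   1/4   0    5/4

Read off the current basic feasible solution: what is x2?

0

x2 is not in the basis, so in the current basic feasible solution x2 = 0.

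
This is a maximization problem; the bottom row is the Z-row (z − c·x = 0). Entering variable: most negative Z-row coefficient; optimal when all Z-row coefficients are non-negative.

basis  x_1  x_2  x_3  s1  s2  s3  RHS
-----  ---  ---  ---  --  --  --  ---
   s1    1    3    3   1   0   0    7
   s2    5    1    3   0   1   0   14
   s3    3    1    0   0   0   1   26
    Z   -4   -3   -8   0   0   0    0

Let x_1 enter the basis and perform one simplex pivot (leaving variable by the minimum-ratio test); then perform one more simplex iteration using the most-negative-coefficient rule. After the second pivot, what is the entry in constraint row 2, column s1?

Ratio test on column x_1 — row 1: 7/1 = 7; row 2: 14/5 = 14/5; row 3: 26/3 = 26/3. Minimum is 14/5 at row 2 (s2 leaves); pivot element 5.
Divide row 2 by 5; eliminate column x_1 from the other rows.
Second iteration: most negative Z-row entry is -28/5 in column x_3, so x_3 enters.
Ratio test on column x_3 — row 1: (21/5)/(12/5) = 7/4; row 2: (14/5)/(3/5) = 14/3; row 3: entry -9/5 ≤ 0. Minimum is 7/4 at row 1 (s1 leaves); pivot element 12/5.
Divide row 1 by 12/5; eliminate column x_3 from the other rows.
After both pivots, the entry at constraint row 2, column s1 is -1/4.

-1/4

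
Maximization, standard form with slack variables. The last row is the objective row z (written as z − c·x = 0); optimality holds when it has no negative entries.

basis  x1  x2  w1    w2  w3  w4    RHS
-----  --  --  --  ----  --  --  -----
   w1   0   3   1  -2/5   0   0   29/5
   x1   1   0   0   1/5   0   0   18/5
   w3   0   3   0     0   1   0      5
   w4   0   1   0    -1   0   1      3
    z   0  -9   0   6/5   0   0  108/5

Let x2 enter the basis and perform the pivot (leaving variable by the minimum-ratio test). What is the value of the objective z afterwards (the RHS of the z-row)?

Ratio test on column x2 — row 1: (29/5)/3 = 29/15; row 2: entry 0 ≤ 0; row 3: 5/3 = 5/3; row 4: 3/1 = 3. Minimum is 5/3 at row 3 (w3 leaves); pivot element 3.
Pivot on row 3; the z-row RHS becomes 108/5 − (-9)·(5/3) = 183/5.

183/5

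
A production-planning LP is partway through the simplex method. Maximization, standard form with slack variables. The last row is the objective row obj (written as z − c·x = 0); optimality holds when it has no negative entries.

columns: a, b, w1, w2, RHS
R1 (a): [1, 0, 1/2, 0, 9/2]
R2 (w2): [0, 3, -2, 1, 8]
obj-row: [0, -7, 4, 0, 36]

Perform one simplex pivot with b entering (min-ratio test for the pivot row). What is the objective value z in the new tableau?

164/3

Ratio test on column b — row 1: entry 0 ≤ 0; row 2: 8/3 = 8/3. Minimum is 8/3 at row 2 (w2 leaves); pivot element 3.
Pivot on row 2; the obj-row RHS becomes 36 − (-7)·(8/3) = 164/3.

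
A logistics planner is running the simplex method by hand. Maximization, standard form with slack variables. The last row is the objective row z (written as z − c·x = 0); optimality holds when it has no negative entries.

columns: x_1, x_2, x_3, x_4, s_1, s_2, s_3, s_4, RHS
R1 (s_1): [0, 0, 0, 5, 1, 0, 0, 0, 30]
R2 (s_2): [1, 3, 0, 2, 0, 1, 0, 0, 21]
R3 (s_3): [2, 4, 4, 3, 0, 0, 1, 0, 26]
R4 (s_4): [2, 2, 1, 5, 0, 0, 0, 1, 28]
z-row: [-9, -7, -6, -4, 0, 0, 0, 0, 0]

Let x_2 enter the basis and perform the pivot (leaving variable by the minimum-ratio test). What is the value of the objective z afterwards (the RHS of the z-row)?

Ratio test on column x_2 — row 1: entry 0 ≤ 0; row 2: 21/3 = 7; row 3: 26/4 = 13/2; row 4: 28/2 = 14. Minimum is 13/2 at row 3 (s_3 leaves); pivot element 4.
Pivot on row 3; the z-row RHS becomes 0 − (-7)·(13/2) = 91/2.

91/2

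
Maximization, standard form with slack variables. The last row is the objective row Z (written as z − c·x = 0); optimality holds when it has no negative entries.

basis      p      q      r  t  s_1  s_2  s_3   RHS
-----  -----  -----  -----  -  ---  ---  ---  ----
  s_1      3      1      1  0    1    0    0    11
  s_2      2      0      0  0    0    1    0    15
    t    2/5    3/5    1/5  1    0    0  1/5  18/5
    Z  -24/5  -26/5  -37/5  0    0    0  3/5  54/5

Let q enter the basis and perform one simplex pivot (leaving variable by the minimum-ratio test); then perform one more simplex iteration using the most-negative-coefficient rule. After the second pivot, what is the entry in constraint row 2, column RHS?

15

Ratio test on column q — row 1: 11/1 = 11; row 2: entry 0 ≤ 0; row 3: (18/5)/(3/5) = 6. Minimum is 6 at row 3 (t leaves); pivot element 3/5.
Divide row 3 by 3/5; eliminate column q from the other rows.
Second iteration: most negative Z-row entry is -17/3 in column r, so r enters.
Ratio test on column r — row 1: 5/(2/3) = 15/2; row 2: entry 0 ≤ 0; row 3: 6/(1/3) = 18. Minimum is 15/2 at row 1 (s_1 leaves); pivot element 2/3.
Divide row 1 by 2/3; eliminate column r from the other rows.
After both pivots, the entry at constraint row 2, column RHS is 15.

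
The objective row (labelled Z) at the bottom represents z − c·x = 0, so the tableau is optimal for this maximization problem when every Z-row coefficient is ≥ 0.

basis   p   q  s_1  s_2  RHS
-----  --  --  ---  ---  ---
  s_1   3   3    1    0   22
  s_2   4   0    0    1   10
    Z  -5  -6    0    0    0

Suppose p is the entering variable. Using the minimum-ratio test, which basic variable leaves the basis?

Column p entries and ratios — s_1: 22/3 = 22/3; s_2: 10/4 = 5/2.
Smallest ratio is 5/2 in the row of s_2, so s_2 leaves.

s_2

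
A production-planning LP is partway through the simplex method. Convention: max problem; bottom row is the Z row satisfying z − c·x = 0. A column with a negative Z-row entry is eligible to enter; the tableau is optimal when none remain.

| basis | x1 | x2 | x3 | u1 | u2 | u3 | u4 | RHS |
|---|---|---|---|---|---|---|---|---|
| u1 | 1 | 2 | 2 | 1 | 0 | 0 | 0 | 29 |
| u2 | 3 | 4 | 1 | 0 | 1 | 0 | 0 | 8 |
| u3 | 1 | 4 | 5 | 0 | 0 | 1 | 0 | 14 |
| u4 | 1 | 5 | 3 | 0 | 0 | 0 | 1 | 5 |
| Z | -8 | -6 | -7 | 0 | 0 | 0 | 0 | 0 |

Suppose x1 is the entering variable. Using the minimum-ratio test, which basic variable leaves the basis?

Column x1 entries and ratios — u1: 29/1 = 29; u2: 8/3 = 8/3; u3: 14/1 = 14; u4: 5/1 = 5.
Smallest ratio is 8/3 in the row of u2, so u2 leaves.

u2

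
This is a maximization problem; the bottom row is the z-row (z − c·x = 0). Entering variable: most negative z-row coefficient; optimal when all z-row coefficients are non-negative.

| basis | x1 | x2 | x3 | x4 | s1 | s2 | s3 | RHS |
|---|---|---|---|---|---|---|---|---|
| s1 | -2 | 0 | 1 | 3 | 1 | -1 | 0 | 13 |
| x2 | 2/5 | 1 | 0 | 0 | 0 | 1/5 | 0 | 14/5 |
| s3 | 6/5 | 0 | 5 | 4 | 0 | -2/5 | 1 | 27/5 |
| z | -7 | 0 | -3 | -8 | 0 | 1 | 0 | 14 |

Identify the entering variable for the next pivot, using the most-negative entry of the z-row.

Negative z-row entries: x1: -7, x3: -3, x4: -8.
The most negative is -8 in column x4, so x4 enters.

x4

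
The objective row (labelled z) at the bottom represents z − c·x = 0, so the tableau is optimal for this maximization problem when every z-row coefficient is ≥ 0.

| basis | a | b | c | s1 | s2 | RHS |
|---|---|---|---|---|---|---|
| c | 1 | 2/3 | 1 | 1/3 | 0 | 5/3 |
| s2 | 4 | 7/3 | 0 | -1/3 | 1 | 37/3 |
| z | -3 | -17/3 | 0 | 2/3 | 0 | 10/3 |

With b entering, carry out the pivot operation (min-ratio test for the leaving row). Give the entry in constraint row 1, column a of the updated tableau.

3/2

Ratio test on column b — row 1: (5/3)/(2/3) = 5/2; row 2: (37/3)/(7/3) = 37/7. Minimum is 5/2 at row 1 (c leaves); pivot element 2/3.
Divide row 1 by 2/3; eliminate column b from the other rows.
In the new row 1, the a entry is the old entry divided by the pivot: 1/(2/3) = 3/2.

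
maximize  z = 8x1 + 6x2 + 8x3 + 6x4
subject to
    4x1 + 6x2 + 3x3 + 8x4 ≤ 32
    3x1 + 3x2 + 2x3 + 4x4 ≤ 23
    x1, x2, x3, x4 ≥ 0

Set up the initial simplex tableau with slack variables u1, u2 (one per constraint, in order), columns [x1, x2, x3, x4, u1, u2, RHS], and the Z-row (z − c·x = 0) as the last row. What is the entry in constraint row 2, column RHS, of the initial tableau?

The RHS of constraint 2 is b_2 = 23.

23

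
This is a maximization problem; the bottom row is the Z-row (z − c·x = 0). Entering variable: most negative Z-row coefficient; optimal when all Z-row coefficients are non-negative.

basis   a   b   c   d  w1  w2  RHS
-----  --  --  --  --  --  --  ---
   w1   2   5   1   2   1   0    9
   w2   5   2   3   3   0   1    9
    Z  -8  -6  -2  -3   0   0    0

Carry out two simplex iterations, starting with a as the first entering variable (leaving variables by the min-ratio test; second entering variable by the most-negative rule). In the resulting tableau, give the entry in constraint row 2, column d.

11/21

Ratio test on column a — row 1: 9/2 = 9/2; row 2: 9/5 = 9/5. Minimum is 9/5 at row 2 (w2 leaves); pivot element 5.
Divide row 2 by 5; eliminate column a from the other rows.
Second iteration: most negative Z-row entry is -14/5 in column b, so b enters.
Ratio test on column b — row 1: (27/5)/(21/5) = 9/7; row 2: (9/5)/(2/5) = 9/2. Minimum is 9/7 at row 1 (w1 leaves); pivot element 21/5.
Divide row 1 by 21/5; eliminate column b from the other rows.
After both pivots, the entry at constraint row 2, column d is 11/21.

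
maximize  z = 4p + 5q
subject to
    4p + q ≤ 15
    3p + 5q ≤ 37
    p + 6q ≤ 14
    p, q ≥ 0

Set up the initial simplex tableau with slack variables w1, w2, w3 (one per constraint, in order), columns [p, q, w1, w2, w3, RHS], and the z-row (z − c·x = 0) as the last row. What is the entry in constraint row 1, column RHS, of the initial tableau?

15

The RHS of constraint 1 is b_1 = 15.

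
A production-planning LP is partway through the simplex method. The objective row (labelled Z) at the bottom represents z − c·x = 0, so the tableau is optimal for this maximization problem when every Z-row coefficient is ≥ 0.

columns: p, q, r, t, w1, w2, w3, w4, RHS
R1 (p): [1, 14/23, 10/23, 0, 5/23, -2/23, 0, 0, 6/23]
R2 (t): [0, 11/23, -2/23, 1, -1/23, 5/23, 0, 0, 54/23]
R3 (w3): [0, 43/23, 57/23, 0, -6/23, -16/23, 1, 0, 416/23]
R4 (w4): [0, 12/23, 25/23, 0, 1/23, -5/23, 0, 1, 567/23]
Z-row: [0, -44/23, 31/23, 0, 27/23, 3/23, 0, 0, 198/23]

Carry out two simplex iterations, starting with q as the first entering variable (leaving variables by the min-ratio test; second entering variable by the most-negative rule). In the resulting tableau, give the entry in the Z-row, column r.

Ratio test on column q — row 1: (6/23)/(14/23) = 3/7; row 2: (54/23)/(11/23) = 54/11; row 3: (416/23)/(43/23) = 416/43; row 4: (567/23)/(12/23) = 189/4. Minimum is 3/7 at row 1 (p leaves); pivot element 14/23.
Divide row 1 by 14/23; eliminate column q from the other rows.
Second iteration: most negative Z-row entry is -1/7 in column w2, so w2 enters.
Ratio test on column w2 — row 1: entry -1/7 ≤ 0; row 2: (15/7)/(2/7) = 15/2; row 3: entry -3/7 ≤ 0; row 4: entry -1/7 ≤ 0. Minimum is 15/2 at row 2 (t leaves); pivot element 2/7.
Divide row 2 by 2/7; eliminate column w2 from the other rows.
After both pivots, the entry at the Z-row, column r is 5/2.

5/2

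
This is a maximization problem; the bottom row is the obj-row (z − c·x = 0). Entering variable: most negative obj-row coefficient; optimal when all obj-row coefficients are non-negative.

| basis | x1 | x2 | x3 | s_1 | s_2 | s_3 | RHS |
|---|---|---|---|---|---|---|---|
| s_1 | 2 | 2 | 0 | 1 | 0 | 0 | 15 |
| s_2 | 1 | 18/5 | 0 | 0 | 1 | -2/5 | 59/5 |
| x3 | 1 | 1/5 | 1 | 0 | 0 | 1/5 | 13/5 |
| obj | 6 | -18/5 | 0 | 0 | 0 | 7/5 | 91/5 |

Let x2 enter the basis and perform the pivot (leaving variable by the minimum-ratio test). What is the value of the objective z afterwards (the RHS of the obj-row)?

30

Ratio test on column x2 — row 1: 15/2 = 15/2; row 2: (59/5)/(18/5) = 59/18; row 3: (13/5)/(1/5) = 13. Minimum is 59/18 at row 2 (s_2 leaves); pivot element 18/5.
Pivot on row 2; the obj-row RHS becomes 91/5 − (-18/5)·(59/18) = 30.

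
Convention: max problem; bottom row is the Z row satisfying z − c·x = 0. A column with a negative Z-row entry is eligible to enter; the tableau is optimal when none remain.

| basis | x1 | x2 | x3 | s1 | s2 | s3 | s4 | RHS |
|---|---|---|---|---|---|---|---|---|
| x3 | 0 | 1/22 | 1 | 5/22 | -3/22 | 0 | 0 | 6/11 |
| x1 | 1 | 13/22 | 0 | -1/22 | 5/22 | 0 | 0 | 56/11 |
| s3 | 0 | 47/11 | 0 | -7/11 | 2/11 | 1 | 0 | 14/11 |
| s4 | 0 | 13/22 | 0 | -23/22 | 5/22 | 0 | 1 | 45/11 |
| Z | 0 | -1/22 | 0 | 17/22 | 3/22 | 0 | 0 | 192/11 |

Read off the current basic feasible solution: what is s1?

0

s1 is not in the basis, so in the current basic feasible solution s1 = 0.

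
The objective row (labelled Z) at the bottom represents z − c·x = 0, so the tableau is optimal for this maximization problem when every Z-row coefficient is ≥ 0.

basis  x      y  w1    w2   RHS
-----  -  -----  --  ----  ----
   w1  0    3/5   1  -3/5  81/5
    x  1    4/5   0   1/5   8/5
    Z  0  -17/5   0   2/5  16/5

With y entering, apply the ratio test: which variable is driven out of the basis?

x

Column y entries and ratios — w1: (81/5)/(3/5) = 27; x: (8/5)/(4/5) = 2.
Smallest ratio is 2 in the row of x, so x leaves.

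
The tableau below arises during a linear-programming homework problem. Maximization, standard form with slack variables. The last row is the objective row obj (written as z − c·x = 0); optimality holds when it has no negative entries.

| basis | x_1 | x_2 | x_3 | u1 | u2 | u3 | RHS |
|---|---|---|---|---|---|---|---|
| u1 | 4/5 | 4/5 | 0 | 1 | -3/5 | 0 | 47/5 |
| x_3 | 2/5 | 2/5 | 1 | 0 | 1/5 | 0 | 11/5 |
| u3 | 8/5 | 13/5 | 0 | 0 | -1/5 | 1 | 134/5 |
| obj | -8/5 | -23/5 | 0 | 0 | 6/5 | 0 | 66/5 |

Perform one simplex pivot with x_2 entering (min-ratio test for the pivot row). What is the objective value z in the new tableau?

77/2

Ratio test on column x_2 — row 1: (47/5)/(4/5) = 47/4; row 2: (11/5)/(2/5) = 11/2; row 3: (134/5)/(13/5) = 134/13. Minimum is 11/2 at row 2 (x_3 leaves); pivot element 2/5.
Pivot on row 2; the obj-row RHS becomes 66/5 − (-23/5)·(11/2) = 77/2.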